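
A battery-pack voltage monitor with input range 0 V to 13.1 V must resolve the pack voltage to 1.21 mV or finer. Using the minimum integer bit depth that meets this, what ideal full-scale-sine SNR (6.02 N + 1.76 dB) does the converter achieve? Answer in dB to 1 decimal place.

86.0 dB

V_FS = 13.1 V.
Required number of levels: 13.1/1.21 mV = 10826; smallest N with 2^N ≥ that is 14.
Ideal SNR at N = 14: 6.02·14 + 1.76 = 86.0 dB.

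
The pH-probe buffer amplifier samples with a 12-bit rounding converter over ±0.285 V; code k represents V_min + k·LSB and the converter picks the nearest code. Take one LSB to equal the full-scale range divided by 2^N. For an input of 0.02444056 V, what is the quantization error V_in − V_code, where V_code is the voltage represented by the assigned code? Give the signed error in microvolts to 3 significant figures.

−51.6 µV

Range = 0.285 − (-0.285) = 0.57 V. LSB = 0.57 V / 2^12 ≈ 139.2 µV.
(V_in − V_min)/LSB = (0.02444056 − (-0.285)) × 4096/0.57 = 2223.6290 → nearest code k = 2224.
V_code = -0.285 + (2224/4096) × 0.57 = 0.02449218750 V.
e = 0.02444056 − (0.02449218750) = −51.6 µV.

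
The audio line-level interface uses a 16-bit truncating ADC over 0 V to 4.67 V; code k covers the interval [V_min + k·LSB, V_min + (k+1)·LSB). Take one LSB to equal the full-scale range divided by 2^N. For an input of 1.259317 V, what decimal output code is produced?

Span = 4.67 V. LSB = 4.67 V / 2^16 ≈ 71.26 µV.
V_in − V_min = 1.259317 − (0) = 1.259317 V.
Divide by LSB: 1.259317 × 65536/4.67 = 17672.5051.
Truncating gives code 17672.

17672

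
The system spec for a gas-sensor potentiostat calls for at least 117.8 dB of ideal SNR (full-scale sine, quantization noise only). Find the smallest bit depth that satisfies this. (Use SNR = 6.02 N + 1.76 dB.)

Solving 6.02 N ≥ 117.8 − 1.76: N ≥ 19.276. Round up → N = 20.

20 bits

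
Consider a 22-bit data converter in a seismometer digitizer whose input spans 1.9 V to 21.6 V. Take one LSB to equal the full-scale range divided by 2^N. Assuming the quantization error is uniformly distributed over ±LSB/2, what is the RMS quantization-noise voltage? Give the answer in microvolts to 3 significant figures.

1.36 µV

Span: 21.6 V − (1.9 V) = 19.7 V.
LSB = 19.7 V ÷ 2^22 = 19.7/4194304 V = 4.6968 µV.
For a uniform distribution on [−LSB/2, +LSB/2], V_rms = LSB/√12 = 4.6968 µV/3.4641 = 1.36 µV.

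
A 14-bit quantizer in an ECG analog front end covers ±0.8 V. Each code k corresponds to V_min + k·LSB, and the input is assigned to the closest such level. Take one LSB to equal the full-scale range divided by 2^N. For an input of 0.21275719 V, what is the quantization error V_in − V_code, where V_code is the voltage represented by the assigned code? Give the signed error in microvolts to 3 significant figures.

−35.8 µV

Range = 0.8 − (-0.8) = 1.6 V. LSB = 1.6 V / 2^14 ≈ 97.66 µV.
Position in LSBs: (0.21275719 − (-0.8)) × 16384/1.6 = 10370.6336; rounding gives k = 10371.
Reconstructed level: -0.8 + 10371 × 1.6/16384 V = 0.21279296875 V.
e = 0.21275719 − (0.21279296875) = −35.8 µV.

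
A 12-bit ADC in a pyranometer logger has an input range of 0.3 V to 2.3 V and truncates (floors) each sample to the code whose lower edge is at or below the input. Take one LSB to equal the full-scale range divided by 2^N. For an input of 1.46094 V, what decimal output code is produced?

2377

The full-scale span is 2.3 − (0.3) = 2 V. LSB = 2 V / 2^12 ≈ 488.3 µV.
code = ⌊(V_in − V_min)/LSB⌋ = ⌊(V_in − V_min) × 2^12 / range⌋
     = ⌊(1.46094 − (0.3)) × 4096 / 2⌋ = ⌊1.16094 × 4096/2⌋
     = ⌊2377.605⌋ = 2377.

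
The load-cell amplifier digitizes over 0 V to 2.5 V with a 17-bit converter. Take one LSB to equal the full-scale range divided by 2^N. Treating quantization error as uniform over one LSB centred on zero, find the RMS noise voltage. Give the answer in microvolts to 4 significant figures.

5.506 µV

Span = 2.5 V.
LSB = 2.5 V / 2^17 = 19.0735 µV.
For a uniform distribution on [−LSB/2, +LSB/2], V_rms = LSB/√12 = 19.0735 µV/3.4641 = 5.506 µV.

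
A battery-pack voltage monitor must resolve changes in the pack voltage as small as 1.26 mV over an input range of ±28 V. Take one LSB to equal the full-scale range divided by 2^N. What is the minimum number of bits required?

16 bits

Range = 28 − (-28) = 56 V.
Levels needed ≥ 56/1.26 mV = 44440. 2^16 = 65536 suffices, so N_min = 16.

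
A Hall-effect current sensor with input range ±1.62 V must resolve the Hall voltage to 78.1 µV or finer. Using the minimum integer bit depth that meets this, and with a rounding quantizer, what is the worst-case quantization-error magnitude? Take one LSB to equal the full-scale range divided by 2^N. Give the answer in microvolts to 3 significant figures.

24.7 µV

Full-scale range = 1.62 V − (-1.62 V) = 3.24 V.
Required number of levels: 3.24/78.1 µV = 41485; smallest N with 2^N ≥ that is 16.
LSB = 3.24 V / 2^16 = 49.438 µV.
|e|_max = LSB/2 = 24.7 µV.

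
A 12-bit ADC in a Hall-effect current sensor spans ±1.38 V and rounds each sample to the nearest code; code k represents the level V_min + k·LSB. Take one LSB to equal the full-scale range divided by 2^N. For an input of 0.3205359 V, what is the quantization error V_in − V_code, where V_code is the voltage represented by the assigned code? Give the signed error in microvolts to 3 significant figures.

Range = 1.38 − (-1.38) = 2.76 V. LSB = 2.76 V / 2^12 ≈ 0.6738 mV.
(0.3205359 − (-1.38)) / LSB = 1.7005359 × 4096/2.76 = 2523.6939. Nearest integer: k = 2524.
V_code = V_min + k × range/2^12 = -1.38 + 2524 × 2.76/4096 = 0.3207421875 V.
Error = V_in − V_code = 0.3205359 − (0.3207421875) = −206 µV.

−206 µV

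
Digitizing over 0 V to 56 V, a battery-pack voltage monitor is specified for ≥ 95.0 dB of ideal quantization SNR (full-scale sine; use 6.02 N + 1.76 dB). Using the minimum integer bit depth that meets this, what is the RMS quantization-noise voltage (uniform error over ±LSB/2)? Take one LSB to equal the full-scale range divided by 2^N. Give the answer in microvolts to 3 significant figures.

Full-scale range = 56 V.
N ≥ (95.0 − 1.76)/6.02 = 15.488 → N_min = 16.
One LSB is 56 V / 65536 = 0.85449 mV.
V_rms = LSB/√12 = 247 µV.

247 µV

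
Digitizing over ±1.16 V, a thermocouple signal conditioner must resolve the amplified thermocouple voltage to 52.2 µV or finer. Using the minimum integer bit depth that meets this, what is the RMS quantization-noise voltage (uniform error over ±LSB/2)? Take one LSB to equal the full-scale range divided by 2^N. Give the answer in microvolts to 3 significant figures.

Span: 1.16 V − (-1.16 V) = 2.32 V.
Levels needed ≥ 2.32/52.2 µV = 44440. 2^16 = 65536 suffices, so N_min = 16.
Step size = 2.32/65536 V = 35.400 µV.
V_rms = LSB/√12 = 10.2 µV.

10.2 µV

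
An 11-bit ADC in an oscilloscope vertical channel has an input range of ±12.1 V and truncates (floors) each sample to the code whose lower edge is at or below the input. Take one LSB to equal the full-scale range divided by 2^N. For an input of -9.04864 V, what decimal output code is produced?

258

The full-scale span is 12.1 − (-12.1) = 24.2 V. LSB = 24.2 V / 2^11 ≈ 11.82 mV.
code = ⌊(V_in − V_min)/LSB⌋ = ⌊(V_in − V_min) × 2^11 / range⌋
     = ⌊(-9.04864 − (-12.1)) × 2048 / 24.2⌋ = ⌊3.05136 × 2048/24.2⌋
     = ⌊258.231⌋ = 258.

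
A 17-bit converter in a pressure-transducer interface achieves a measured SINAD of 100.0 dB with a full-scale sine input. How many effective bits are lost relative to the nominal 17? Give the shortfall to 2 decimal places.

Effective bits = (100.0 − 1.76)/6.02 = 16.3189.
Shortfall = 17 − 16.3189 = 0.6811 bits.

0.68 bits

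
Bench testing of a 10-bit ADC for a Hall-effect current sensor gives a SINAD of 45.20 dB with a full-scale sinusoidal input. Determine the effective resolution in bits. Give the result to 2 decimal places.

7.22 bits

(45.20 − 1.76) / 6.02 = 43.44/6.02 = 7.2159 effective bits.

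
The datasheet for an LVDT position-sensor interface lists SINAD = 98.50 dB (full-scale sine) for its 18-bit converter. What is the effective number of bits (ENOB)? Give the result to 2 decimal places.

16.07 bits

ENOB = (SINAD − 1.76) / 6.02 = (98.50 − 1.76) / 6.02 = 96.74 / 6.02 = 16.0698.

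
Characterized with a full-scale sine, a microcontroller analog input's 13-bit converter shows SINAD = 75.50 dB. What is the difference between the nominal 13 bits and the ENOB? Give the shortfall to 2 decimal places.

ENOB = (SINAD − 1.76)/6.02 = (75.50 − 1.76)/6.02 = 12.2492 bits.
13 − 12.2492 = 0.75 bits below nominal.

0.75 bits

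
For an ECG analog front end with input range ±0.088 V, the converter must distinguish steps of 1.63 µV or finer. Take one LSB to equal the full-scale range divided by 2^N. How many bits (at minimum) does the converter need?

Span: 0.088 V − (-0.088 V) = 0.176 V.
0.176 V / 1.63 µV = 108000. Since 2^16 = 65536 and 2^17 = 131072, N = 17.

17 bits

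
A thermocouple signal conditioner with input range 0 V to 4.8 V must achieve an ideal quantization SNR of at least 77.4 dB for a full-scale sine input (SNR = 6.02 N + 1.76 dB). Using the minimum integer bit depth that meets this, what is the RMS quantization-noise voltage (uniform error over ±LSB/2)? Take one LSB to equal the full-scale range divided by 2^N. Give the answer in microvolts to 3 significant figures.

Full-scale range = 4.8 V.
Solving 6.02 N ≥ 77.4 − 1.76: N ≥ 12.565. Round up → N = 13.
LSB = 4.8 V / 2^13 = 0.58594 mV.
σ_q = LSB/√12 = 0.58594 mV/3.4641 = 169 µV.

169 µV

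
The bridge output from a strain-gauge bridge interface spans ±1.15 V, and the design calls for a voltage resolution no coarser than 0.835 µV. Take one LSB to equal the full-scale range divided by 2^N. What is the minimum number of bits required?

Range = 1.15 − (-1.15) = 2.3 V.
Need 2^N ≥ 2.3 V / 0.835 µV = 2.754e6 → N_min = 22.

22 bits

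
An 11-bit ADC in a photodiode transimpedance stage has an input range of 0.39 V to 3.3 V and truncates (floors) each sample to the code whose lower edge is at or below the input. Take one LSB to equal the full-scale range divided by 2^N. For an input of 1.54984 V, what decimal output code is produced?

Full-scale range = 3.3 V − (0.39 V) = 2.91 V. LSB = 2.91 V / 2^11 ≈ 1.421 mV.
(V_in − V_min) × 2^11/range = (1.54984 − (0.39)) × 2048/2.91 = 816.272.
Floor → code = 816.

816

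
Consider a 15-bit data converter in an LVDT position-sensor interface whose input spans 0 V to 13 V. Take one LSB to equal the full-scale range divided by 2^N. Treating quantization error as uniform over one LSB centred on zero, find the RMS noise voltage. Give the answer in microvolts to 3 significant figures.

115 µV

Full-scale range = 13 V.
One LSB is 13 V / 32768 = 396.73 µV.
For a uniform distribution on [−LSB/2, +LSB/2], V_rms = LSB/√12 = 396.73 µV/3.4641 = 115 µV.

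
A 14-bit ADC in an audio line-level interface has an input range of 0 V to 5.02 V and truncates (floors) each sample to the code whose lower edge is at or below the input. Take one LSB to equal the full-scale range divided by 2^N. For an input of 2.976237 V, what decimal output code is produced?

9713

V_FS = 5.02 V. LSB = 5.02 V / 2^14 ≈ 306.4 µV.
V_in − V_min = 2.976237 − (0) = 2.976237 V.
Divide by LSB: 2.976237 × 16384/5.02 = 9713.6787.
Truncating gives code 9713.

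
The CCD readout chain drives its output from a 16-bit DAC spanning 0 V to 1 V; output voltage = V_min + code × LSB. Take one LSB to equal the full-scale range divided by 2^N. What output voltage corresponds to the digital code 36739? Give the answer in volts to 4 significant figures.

0.5606 V

Span = 1 V. LSB = 1 V / 2^16.
Output = V_min + (36739/65536) × range = 0 + 0.560593 × 1 V
      = 0 V + 0.560593 V = 0.560593 V.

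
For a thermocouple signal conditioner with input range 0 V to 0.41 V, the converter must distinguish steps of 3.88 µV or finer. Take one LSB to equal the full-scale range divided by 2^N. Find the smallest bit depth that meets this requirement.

17 bits

Range is 0.41 V.
Need 2^N ≥ 0.41 V / 3.88 µV = 105700 → N_min = 17.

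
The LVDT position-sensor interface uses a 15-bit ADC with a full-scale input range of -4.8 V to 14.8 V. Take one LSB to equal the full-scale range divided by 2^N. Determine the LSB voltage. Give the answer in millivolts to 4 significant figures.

Range = 14.8 − (-4.8) = 19.6 V.
There are 2^15 = 32768 steps.
LSB = 19.6 V / 2^15 = 0.5981 mV.

0.5981 mV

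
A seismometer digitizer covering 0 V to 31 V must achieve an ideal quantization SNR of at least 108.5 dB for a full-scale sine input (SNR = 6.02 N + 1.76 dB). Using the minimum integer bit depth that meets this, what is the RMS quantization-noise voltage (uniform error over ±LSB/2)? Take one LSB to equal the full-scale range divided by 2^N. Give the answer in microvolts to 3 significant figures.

Span = 31 V.
Required N = ⌈(108.5 − 1.76)/6.02⌉ = ⌈17.731⌉ = 18.
LSB = 31 V / 2^18 = 118.26 µV.
RMS noise = LSB/√12 = 34.1 µV.

34.1 µV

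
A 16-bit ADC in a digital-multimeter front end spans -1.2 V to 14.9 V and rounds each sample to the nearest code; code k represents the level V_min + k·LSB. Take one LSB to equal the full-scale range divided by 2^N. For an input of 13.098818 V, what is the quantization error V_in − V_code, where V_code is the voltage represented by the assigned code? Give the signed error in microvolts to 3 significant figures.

+44.8 µV

The full-scale span is 14.9 − (-1.2) = 16.1 V. LSB = 16.1 V / 2^16 ≈ 245.7 µV.
Position in LSBs: (13.098818 − (-1.2)) × 65536/16.1 = 58204.1824; rounding gives k = 58204.
V_code = -1.2 + (58204/65536) × 16.1 = 13.098773193 V.
Error = V_in − V_code = 13.098818 − (13.098773193) = +44.8 µV.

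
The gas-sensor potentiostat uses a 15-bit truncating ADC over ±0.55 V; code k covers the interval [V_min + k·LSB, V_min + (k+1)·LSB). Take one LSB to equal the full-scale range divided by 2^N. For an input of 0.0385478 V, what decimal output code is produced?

Range = 0.55 − (-0.55) = 1.1 V. LSB = 1.1 V / 2^15 ≈ 33.57 µV.
(V_in − V_min) × 2^15/range = (0.0385478 − (-0.55)) × 32768/1.1 = 17532.304.
Floor → code = 17532.

17532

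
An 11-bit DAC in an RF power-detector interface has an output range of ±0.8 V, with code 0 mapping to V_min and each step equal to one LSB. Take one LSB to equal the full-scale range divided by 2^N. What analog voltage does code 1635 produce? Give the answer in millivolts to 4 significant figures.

477.3 mV

Full-scale range = 0.8 V − (-0.8 V) = 1.6 V. LSB = 1.6 V / 2^11.
V_out = -0.8 + 1635 × (1.6/2048) V
      = -0.8 + 1.27734 = 0.477344 V.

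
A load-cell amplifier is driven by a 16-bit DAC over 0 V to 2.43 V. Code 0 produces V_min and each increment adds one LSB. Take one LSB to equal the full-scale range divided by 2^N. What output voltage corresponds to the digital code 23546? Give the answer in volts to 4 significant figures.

Full-scale range = 2.43 V. LSB = 2.43 V / 2^16.
V_out = 0 + 23546 × (2.43/65536) V
      = 0 V + 0.873059 V = 0.873059 V.

0.8731 V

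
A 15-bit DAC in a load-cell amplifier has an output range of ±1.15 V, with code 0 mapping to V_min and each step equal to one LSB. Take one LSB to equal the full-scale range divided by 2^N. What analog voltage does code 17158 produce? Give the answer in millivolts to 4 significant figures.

54.33 mV

The full-scale span is 1.15 − (-1.15) = 2.3 V. LSB = 2.3 V / 2^15.
V_out = V_min + code × LSB = -1.15 V + 17158 × 2.3 V / 32768
      = -1.15 + 1.20433 = 0.0543274 V.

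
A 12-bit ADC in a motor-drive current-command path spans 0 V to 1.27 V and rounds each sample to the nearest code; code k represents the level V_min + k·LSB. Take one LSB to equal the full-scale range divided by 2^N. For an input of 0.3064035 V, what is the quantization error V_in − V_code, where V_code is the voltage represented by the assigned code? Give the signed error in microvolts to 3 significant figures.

V_FS = 1.27 V. LSB = 1.27 V / 2^12 ≈ 310.1 µV.
(0.3064035 − (0)) / LSB = 0.3064035 × 4096/1.27 = 988.2116. Nearest integer: k = 988.
V_code = V_min + k × range/2^12 = 0 + 988 × 1.27/4096 = 0.3063378906 V.
Error = V_in − V_code = 0.3064035 − (0.3063378906) = +65.6 µV.

+65.6 µV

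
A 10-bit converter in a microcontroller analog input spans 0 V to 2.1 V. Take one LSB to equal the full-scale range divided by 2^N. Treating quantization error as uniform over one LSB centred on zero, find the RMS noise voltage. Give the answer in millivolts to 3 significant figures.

V_FS = 2.1 V.
Step size = 2.1/1024 V = 2.0508 mV.
For a uniform distribution on [−LSB/2, +LSB/2], V_rms = LSB/√12 = 2.0508 mV/3.4641 = 0.592 mV.

0.592 mV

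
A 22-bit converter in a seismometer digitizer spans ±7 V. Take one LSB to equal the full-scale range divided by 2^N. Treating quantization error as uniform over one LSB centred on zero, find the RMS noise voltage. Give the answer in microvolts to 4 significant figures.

Full-scale range = 7 V − (-7 V) = 14 V.
One LSB is 14 V / 4194304 = 3.33786 µV.
σ_q = LSB/√12 = 3.33786 µV/3.4641 = 0.9636 µV.

0.9636 µV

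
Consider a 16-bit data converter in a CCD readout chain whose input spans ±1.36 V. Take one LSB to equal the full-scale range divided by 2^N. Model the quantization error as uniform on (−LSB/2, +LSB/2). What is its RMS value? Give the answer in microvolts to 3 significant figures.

12.0 µV

The full-scale span is 1.36 − (-1.36) = 2.72 V.
LSB = 2.72 V ÷ 2^16 = 2.72/65536 V = 41.504 µV.
V_rms = LSB/√12 = 41.504 µV / √12 = 12.0 µV.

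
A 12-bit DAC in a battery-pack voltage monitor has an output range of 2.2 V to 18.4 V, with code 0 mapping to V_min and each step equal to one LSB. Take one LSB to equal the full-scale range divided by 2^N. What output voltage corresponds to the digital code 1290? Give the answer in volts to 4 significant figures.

Range = 18.4 − (2.2) = 16.2 V. LSB = 16.2 V / 2^12.
V_out = 2.2 + 1290 × (16.2/4096) V
      = 2.2 V + 5.10205 V = 7.30205 V.

7.302 V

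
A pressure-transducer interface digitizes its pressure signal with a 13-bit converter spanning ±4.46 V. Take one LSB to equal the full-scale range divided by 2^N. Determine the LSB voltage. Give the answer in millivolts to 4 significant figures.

The full-scale span is 4.46 − (-4.46) = 8.92 V.
There are 2^13 = 8192 steps.
LSB = 8.92 V / 2^13 = 1.089 mV.

1.089 mV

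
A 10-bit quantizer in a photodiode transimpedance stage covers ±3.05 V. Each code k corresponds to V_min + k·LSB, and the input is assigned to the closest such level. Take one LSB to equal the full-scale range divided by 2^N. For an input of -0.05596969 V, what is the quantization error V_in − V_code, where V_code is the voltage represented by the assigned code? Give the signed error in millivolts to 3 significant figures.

The full-scale span is 3.05 − (-3.05) = 6.1 V. LSB = 6.1 V / 2^10 ≈ 5.957 mV.
(-0.05596969 − (-3.05)) / LSB = 2.99403031 × 1024/6.1 = 502.6044. Nearest integer: k = 503.
V_code = V_min + k × range/2^10 = -3.05 + 503 × 6.1/1024 = -0.05361328125 V.
V_in − V_code = -0.05596969 − (-0.05361328125) = −2.36 mV.

−2.36 mV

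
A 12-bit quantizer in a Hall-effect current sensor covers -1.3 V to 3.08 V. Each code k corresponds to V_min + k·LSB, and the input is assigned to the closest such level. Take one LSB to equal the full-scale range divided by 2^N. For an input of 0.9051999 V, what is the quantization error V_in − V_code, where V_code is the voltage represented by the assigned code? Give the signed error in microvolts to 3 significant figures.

Range = 3.08 − (-1.3) = 4.38 V. LSB = 4.38 V / 2^12 ≈ 1.069 mV.
Position in LSBs: (0.9051999 − (-1.3)) × 4096/4.38 = 2062.2143; rounding gives k = 2062.
V_code = V_min + k × range/2^12 = -1.3 + 2062 × 4.38/4096 = 0.9049707031 V.
V_in − V_code = 0.9051999 − (0.9049707031) = +229 µV.

+229 µV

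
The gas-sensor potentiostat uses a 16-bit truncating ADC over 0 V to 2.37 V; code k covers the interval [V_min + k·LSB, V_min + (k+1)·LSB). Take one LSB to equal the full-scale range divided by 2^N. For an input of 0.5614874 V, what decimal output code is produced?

15526

V_FS = 2.37 V. LSB = 2.37 V / 2^16 ≈ 36.16 µV.
(V_in − V_min) × 2^16/range = (0.5614874 − (0)) × 65536/2.37 = 15526.430.
Floor → code = 15526.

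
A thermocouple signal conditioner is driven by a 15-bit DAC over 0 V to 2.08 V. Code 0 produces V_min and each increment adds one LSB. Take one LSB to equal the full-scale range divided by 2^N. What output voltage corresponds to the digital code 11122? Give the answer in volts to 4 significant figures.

0.7060 V

V_FS = 2.08 V. LSB = 2.08 V / 2^15.
V_out = 0 + 11122 × (2.08/32768) V
      = 0 + 0.705986 = 0.705986 V.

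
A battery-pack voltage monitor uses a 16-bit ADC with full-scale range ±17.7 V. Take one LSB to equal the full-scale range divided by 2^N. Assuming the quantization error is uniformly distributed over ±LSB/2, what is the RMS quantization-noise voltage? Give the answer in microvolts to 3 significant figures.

156 µV

The full-scale span is 17.7 − (-17.7) = 35.4 V.
One LSB is 35.4 V / 65536 = 0.54016 mV.
σ_q = LSB/√12 = 0.54016 mV/3.4641 = 156 µV.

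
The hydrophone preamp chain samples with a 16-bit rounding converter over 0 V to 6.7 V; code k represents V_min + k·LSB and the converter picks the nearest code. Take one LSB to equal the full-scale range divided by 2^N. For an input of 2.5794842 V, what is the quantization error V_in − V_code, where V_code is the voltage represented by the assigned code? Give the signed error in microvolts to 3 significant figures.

V_FS = 6.7 V. LSB = 6.7 V / 2^16 ≈ 102.2 µV.
(2.5794842 − (0)) / LSB = 2.5794842 × 65536/6.7 = 25231.2055. Nearest integer: k = 25231.
V_code = 0 + (25231/65536) × 6.7 = 2.5794631958 V.
V_in − V_code = 2.5794842 − (2.5794631958) = +21.0 µV.

+21.0 µV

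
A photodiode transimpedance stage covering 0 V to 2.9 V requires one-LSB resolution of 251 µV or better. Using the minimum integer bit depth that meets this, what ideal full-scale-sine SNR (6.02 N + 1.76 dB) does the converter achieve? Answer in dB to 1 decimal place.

86.0 dB

V_FS = 2.9 V.
Required number of levels: 2.9/251 µV = 11554; smallest N with 2^N ≥ that is 14.
SNR = 6.02 × 14 + 1.76 = 86.04 dB.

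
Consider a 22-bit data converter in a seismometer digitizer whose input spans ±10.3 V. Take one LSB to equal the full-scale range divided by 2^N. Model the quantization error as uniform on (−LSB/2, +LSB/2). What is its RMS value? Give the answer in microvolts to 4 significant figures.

1.418 µV

Range = 10.3 − (-10.3) = 20.6 V.
LSB = 20.6 V / 2^22 = 4.91142 µV.
V_rms = LSB/√12 = 4.91142 µV / √12 = 1.418 µV.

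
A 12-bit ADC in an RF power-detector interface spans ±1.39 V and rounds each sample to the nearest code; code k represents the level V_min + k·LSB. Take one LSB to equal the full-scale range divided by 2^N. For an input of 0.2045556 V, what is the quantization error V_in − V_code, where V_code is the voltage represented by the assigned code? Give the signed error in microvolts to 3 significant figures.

The full-scale span is 1.39 − (-1.39) = 2.78 V. LSB = 2.78 V / 2^12 ≈ 0.6787 mV.
(0.2045556 − (-1.39)) / LSB = 1.5945556 × 4096/2.78 = 2349.3884. Nearest integer: k = 2349.
V_code = -1.39 + (2349/4096) × 2.78 = 0.2042919922 V.
V_in − V_code = 0.2045556 − (0.2042919922) = +264 µV.

+264 µV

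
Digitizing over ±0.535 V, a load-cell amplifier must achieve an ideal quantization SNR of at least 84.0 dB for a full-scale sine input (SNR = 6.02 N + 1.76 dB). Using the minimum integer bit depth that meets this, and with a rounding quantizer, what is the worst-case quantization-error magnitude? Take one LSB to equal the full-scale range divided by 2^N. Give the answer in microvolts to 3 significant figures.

The full-scale span is 0.535 − (-0.535) = 1.07 V.
6.02 N + 1.76 ≥ 84.0 gives N ≥ 13.661, so the minimum integer is 14.
One LSB is 1.07 V / 16384 = 65.308 µV.
|e|_max = LSB/2 = 32.7 µV.

32.7 µV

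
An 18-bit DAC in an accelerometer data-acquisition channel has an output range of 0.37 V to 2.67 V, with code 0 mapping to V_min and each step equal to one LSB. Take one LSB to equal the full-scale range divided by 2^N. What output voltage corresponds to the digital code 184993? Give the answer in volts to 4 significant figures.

1.993 V

Span: 2.67 V − (0.37 V) = 2.3 V. LSB = 2.3 V / 2^18.
V_out = V_min + code × LSB = 0.37 V + 184993 × 2.3 V / 262144
      = 0.37 V + 1.62309 V = 1.99309 V.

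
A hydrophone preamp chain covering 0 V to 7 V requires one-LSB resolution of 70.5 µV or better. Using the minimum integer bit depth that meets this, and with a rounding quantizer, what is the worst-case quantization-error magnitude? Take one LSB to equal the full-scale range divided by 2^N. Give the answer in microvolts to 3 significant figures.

Span = 7 V.
Need 2^N ≥ 7 V / 70.5 µV = 99290 → N_min = 17.
LSB = 7 V / 2^17 = 53.406 µV.
Max error for round-to-nearest is LSB/2 = 26.7 µV.

26.7 µV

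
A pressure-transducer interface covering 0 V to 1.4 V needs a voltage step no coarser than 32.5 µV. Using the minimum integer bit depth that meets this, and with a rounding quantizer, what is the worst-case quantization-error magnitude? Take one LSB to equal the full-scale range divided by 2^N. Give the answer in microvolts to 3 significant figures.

Full-scale range = 1.4 V.
Required number of levels: 1.4/32.5 µV = 43077; smallest N with 2^N ≥ that is 16.
LSB = 1.4 V / 2^16 = 21.362 µV.
Max error for round-to-nearest is LSB/2 = 10.7 µV.

10.7 µV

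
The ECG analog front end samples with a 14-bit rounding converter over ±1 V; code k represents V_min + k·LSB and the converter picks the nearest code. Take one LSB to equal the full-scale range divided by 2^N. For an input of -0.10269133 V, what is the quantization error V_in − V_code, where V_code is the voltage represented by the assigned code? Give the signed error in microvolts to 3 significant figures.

Full-scale range = 1 V − (-1 V) = 2 V. LSB = 2 V / 2^14 ≈ 122.1 µV.
(-0.10269133 − (-1)) / LSB = 0.89730867 × 16384/2 = 7350.7526. Nearest integer: k = 7351.
V_code = -1 + (7351/16384) × 2 = -0.10266113281 V.
V_in − V_code = -0.10269133 − (-0.10266113281) = −30.2 µV.

−30.2 µV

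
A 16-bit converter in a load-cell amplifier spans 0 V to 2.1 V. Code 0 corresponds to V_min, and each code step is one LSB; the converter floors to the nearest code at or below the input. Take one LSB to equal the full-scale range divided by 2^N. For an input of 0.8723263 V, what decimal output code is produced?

Span = 2.1 V. LSB = 2.1 V / 2^16 ≈ 32.04 µV.
V_in − V_min = 0.8723263 − (0) = 0.8723263 V.
Divide by LSB: 0.8723263 × 65536/2.1 = 27223.2269.
Truncating gives code 27223.

27223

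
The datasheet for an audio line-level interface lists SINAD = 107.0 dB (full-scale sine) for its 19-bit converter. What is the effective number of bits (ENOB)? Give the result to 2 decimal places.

Inverting SNR = 6.02 N + 1.76: N_eff = (107.0 − 1.76)/6.02 = 17.4817.

17.48 bits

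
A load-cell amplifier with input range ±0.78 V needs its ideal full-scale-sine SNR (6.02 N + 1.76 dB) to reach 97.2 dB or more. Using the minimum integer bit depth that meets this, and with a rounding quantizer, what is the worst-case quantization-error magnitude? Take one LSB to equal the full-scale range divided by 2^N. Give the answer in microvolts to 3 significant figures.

Full-scale range = 0.78 V − (-0.78 V) = 1.56 V.
Solving 6.02 N ≥ 97.2 − 1.76: N ≥ 15.854. Round up → N = 16.
LSB = 1.56 V / 2^16 = 23.804 µV.
Half an LSB is 11.9 µV.

11.9 µV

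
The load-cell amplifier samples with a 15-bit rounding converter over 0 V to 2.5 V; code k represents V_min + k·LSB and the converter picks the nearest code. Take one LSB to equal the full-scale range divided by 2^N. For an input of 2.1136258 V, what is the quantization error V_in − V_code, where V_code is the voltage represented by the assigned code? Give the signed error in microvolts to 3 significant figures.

V_FS = 2.5 V. LSB = 2.5 V / 2^15 ≈ 76.29 µV.
(V_in − V_min)/LSB = (2.1136258 − (0)) × 32768/2.5 = 27703.7161 → nearest code k = 27704.
Reconstructed level: 0 + 27704 × 2.5/32768 V = 2.1136474609 V.
V_in − V_code = 2.1136258 − (2.1136474609) = −21.7 µV.

−21.7 µV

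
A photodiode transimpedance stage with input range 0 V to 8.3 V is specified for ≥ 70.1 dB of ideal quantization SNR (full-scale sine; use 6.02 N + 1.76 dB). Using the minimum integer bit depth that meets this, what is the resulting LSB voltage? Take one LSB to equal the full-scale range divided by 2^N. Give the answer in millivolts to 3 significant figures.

2.03 mV

Full-scale range = 8.3 V.
Solving 6.02 N ≥ 70.1 − 1.76: N ≥ 11.352. Round up → N = 12.
One LSB is 8.3 V / 4096 = 2.03 mV.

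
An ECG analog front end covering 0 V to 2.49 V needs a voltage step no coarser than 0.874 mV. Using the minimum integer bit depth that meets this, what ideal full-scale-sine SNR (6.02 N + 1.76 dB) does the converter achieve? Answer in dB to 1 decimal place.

74.0 dB

Span = 2.49 V.
Need 2^N ≥ 2.49 V / 0.874 mV = 2849 → N_min = 12.
Ideal SNR at N = 12: 6.02·12 + 1.76 = 74.0 dB.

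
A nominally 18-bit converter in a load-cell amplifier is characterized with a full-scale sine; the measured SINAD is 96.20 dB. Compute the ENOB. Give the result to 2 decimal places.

Inverting SNR = 6.02 N + 1.76: N_eff = (96.20 − 1.76)/6.02 = 15.6877.

15.69 bits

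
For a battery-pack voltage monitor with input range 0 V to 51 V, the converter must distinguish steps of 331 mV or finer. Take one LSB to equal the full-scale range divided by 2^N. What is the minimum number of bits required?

8 bits

Full-scale range = 51 V.
51 V / 331 mV = 154.1. Since 2^7 = 128 and 2^8 = 256, N = 8.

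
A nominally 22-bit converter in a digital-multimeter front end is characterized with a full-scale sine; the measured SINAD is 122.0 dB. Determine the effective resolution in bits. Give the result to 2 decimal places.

19.97 bits

(122.0 − 1.76) / 6.02 = 120.24/6.02 = 19.9734 effective bits.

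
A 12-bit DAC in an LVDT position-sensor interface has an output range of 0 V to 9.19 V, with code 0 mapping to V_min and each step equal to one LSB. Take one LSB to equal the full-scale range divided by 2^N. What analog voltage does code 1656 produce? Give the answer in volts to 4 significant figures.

3.715 V

Span = 9.19 V. LSB = 9.19 V / 2^12.
V_out = V_min + code × LSB = 0 V + 1656 × 9.19 V / 4096
      = 0 + 3.71549 = 3.71549 V.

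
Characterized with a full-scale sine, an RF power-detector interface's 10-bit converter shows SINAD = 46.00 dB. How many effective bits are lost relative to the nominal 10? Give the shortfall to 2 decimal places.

2.65 bits

N_eff = (46.00 − 1.76)/6.02 = 7.3488 bits.
10 − 7.3488 = 2.65 bits below nominal.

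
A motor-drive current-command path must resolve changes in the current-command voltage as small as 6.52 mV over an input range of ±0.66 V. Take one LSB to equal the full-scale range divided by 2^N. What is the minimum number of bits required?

8 bits

Full-scale range = 0.66 V − (-0.66 V) = 1.32 V.
Required number of levels: 1.32/6.52 mV = 202.45; smallest N with 2^N ≥ that is 8.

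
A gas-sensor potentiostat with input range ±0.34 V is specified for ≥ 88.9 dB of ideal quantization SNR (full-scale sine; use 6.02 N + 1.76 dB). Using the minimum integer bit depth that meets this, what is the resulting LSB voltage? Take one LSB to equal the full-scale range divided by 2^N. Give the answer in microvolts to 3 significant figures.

The full-scale span is 0.34 − (-0.34) = 0.68 V.
N ≥ (88.9 − 1.76)/6.02 = 14.475 → N_min = 15.
One LSB is 0.68 V / 32768 = 20.8 µV.

20.8 µV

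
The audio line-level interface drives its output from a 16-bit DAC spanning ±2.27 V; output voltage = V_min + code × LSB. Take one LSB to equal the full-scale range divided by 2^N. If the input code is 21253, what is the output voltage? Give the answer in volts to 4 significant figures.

-0.7977 V

Range = 2.27 − (-2.27) = 4.54 V. LSB = 4.54 V / 2^16.
V_out = -2.27 + 21253 × (4.54/65536) V
      = -2.27 V + 1.47230 V = -0.797701 V.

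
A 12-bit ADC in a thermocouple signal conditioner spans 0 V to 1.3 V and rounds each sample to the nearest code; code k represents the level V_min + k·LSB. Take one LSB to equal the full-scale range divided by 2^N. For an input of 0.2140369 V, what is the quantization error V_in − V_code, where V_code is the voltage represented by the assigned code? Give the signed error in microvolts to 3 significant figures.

V_FS = 1.3 V. LSB = 1.3 V / 2^12 ≈ 317.4 µV.
(V_in − V_min)/LSB = (0.2140369 − (0)) × 4096/1.3 = 674.3809 → nearest code k = 674.
Reconstructed level: 0 + 674 × 1.3/4096 V = 0.2139160156 V.
V_in − V_code = 0.2140369 − (0.2139160156) = +121 µV.

+121 µV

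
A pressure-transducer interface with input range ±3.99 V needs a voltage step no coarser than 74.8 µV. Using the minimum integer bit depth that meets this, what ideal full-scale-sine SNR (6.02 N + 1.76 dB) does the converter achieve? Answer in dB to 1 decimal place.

Span: 3.99 V − (-3.99 V) = 7.98 V.
Need 2^N ≥ 7.98 V / 74.8 µV = 106700 → N_min = 17.
Ideal SNR at N = 17: 6.02·17 + 1.76 = 104.1 dB.

104.1 dB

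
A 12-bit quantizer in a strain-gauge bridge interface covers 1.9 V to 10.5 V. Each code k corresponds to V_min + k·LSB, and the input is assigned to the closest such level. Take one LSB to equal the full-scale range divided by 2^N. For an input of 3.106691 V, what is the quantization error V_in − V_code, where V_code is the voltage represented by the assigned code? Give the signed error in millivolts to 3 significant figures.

Range = 10.5 − (1.9) = 8.6 V. LSB = 8.6 V / 2^12 ≈ 2.100 mV.
(3.106691 − (1.9)) / LSB = 1.206691 × 4096/8.6 = 574.7217. Nearest integer: k = 575.
V_code = 1.9 + (575/4096) × 8.6 = 3.107275391 V.
Error = V_in − V_code = 3.106691 − (3.107275391) = −0.584 mV.

−0.584 mV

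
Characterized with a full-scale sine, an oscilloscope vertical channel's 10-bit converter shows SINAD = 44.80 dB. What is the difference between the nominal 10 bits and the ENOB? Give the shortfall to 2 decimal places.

Effective bits = (44.80 − 1.76)/6.02 = 7.1495.
Shortfall = 10 − 7.1495 = 2.8505 bits.

2.85 bits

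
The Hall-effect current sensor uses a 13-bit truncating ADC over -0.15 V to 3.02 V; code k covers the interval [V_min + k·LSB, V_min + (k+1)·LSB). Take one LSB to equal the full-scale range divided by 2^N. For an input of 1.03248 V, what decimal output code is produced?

3055

The full-scale span is 3.02 − (-0.15) = 3.17 V. LSB = 3.17 V / 2^13 ≈ 387.0 µV.
V_in − V_min = 1.03248 − (-0.15) = 1.18248 V.
Divide by LSB: 1.18248 × 8192/3.17 = 3055.7969.
Truncating gives code 3055.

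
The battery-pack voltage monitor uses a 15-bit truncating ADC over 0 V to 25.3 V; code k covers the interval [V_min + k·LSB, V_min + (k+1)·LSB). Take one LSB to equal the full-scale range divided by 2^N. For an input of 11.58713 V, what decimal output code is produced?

15007

Range is 25.3 V. LSB = 25.3 V / 2^15 ≈ 0.7721 mV.
(V_in − V_min) × 2^15/range = (11.58713 − (0)) × 32768/25.3 = 15007.394.
Floor → code = 15007.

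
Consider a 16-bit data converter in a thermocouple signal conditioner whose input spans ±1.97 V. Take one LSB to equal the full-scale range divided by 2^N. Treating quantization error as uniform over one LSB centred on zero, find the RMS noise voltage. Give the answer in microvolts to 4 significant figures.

17.36 µV

Span: 1.97 V − (-1.97 V) = 3.94 V.
Step size = 3.94/65536 V = 60.1196 µV.
For a uniform distribution on [−LSB/2, +LSB/2], V_rms = LSB/√12 = 60.1196 µV/3.4641 = 17.36 µV.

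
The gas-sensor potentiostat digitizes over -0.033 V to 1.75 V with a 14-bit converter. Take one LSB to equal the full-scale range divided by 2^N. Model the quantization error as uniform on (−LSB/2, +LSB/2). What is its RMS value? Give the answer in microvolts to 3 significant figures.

31.4 µV

Span: 1.75 V − (-0.033 V) = 1.783 V.
LSB = 1.783 V ÷ 2^14 = 1.783/16384 V = 108.83 µV.
σ_q = LSB/√12 = 108.83 µV/3.4641 = 31.4 µV.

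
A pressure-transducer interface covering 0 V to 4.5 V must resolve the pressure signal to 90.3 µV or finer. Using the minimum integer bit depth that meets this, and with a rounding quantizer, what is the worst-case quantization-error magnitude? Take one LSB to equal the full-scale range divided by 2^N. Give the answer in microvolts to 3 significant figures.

Full-scale range = 4.5 V.
Levels needed ≥ 4.5/90.3 µV = 49830. 2^16 = 65536 suffices, so N_min = 16.
LSB = 4.5 V ÷ 2^16 = 4.5/65536 V = 68.665 µV.
Max error for round-to-nearest is LSB/2 = 34.3 µV.

34.3 µV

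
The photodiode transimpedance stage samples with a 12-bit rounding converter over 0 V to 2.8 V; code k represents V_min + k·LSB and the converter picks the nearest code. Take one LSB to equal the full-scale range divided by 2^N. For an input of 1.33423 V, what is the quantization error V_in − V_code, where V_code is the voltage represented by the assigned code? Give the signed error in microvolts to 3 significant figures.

Range is 2.8 V. LSB = 2.8 V / 2^12 ≈ 0.6836 mV.
(V_in − V_min)/LSB = (1.33423 − (0)) × 4096/2.8 = 1951.7879 → nearest code k = 1952.
V_code = 0 + (1952/4096) × 2.8 = 1.334375000 V.
V_in − V_code = 1.33423 − (1.334375000) = −145 µV.

−145 µV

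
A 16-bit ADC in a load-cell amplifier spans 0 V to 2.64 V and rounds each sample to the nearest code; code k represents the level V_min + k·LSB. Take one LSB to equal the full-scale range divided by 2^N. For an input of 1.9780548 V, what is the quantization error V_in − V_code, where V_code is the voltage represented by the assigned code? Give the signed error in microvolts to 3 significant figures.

V_FS = 2.64 V. LSB = 2.64 V / 2^16 ≈ 40.28 µV.
(V_in − V_min)/LSB = (1.9780548 − (0)) × 65536/2.64 = 49103.7119 → nearest code k = 49104.
Reconstructed level: 0 + 49104 × 2.64/65536 V = 1.9780664063 V.
e = 1.9780548 − (1.9780664063) = −11.6 µV.

−11.6 µV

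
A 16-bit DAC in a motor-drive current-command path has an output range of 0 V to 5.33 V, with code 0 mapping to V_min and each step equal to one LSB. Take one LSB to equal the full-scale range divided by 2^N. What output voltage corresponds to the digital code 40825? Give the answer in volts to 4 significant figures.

3.320 V

V_FS = 5.33 V. LSB = 5.33 V / 2^16.
V_out = V_min + code × LSB = 0 V + 40825 × 5.33 V / 65536
      = 0 V + 3.32027 V = 3.32027 V.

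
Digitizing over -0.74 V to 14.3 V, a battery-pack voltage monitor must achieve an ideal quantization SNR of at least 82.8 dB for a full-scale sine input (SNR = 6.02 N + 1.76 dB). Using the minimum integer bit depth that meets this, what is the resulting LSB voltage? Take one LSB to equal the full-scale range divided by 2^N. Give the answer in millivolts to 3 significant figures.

Full-scale range = 14.3 V − (-0.74 V) = 15.04 V.
6.02 N + 1.76 ≥ 82.8 gives N ≥ 13.462, so the minimum integer is 14.
Step size = 15.04/16384 V = 0.918 mV.

0.918 mV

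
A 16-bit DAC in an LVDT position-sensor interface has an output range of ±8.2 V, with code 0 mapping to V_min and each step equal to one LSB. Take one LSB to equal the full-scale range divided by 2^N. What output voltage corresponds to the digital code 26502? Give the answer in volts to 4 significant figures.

-1.568 V

Span: 8.2 V − (-8.2 V) = 16.4 V. LSB = 16.4 V / 2^16.
V_out = -8.2 + 26502 × (16.4/65536) V
      = -8.2 + 6.63197 = -1.56803 V.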